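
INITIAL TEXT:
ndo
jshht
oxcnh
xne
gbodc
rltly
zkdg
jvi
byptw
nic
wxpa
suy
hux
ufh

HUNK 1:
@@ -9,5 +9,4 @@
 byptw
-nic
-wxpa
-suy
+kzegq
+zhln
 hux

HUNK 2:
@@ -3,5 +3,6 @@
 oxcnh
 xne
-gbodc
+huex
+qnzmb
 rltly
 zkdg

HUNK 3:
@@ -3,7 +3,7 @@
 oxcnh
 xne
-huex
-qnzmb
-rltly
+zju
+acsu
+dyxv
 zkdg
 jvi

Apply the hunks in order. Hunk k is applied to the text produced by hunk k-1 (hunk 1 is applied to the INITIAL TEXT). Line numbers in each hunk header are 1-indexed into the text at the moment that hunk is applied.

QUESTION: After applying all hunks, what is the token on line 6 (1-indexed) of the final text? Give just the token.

Answer: acsu

Derivation:
Hunk 1: at line 9 remove [nic,wxpa,suy] add [kzegq,zhln] -> 13 lines: ndo jshht oxcnh xne gbodc rltly zkdg jvi byptw kzegq zhln hux ufh
Hunk 2: at line 3 remove [gbodc] add [huex,qnzmb] -> 14 lines: ndo jshht oxcnh xne huex qnzmb rltly zkdg jvi byptw kzegq zhln hux ufh
Hunk 3: at line 3 remove [huex,qnzmb,rltly] add [zju,acsu,dyxv] -> 14 lines: ndo jshht oxcnh xne zju acsu dyxv zkdg jvi byptw kzegq zhln hux ufh
Final line 6: acsu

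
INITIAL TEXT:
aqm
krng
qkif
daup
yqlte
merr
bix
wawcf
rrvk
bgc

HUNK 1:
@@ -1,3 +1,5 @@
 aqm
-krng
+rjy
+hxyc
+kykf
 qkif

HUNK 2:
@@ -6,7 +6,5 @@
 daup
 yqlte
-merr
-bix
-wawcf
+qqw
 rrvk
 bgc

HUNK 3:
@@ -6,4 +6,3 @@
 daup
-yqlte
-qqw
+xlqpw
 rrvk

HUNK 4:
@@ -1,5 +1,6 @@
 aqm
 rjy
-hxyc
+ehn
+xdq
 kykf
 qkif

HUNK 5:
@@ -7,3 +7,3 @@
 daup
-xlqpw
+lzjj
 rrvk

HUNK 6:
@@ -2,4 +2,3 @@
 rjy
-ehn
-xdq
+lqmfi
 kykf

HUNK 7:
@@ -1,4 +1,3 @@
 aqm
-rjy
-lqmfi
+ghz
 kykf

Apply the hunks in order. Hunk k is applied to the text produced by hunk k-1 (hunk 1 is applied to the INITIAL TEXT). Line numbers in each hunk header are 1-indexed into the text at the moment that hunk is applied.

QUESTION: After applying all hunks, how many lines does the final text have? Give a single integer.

Answer: 8

Derivation:
Hunk 1: at line 1 remove [krng] add [rjy,hxyc,kykf] -> 12 lines: aqm rjy hxyc kykf qkif daup yqlte merr bix wawcf rrvk bgc
Hunk 2: at line 6 remove [merr,bix,wawcf] add [qqw] -> 10 lines: aqm rjy hxyc kykf qkif daup yqlte qqw rrvk bgc
Hunk 3: at line 6 remove [yqlte,qqw] add [xlqpw] -> 9 lines: aqm rjy hxyc kykf qkif daup xlqpw rrvk bgc
Hunk 4: at line 1 remove [hxyc] add [ehn,xdq] -> 10 lines: aqm rjy ehn xdq kykf qkif daup xlqpw rrvk bgc
Hunk 5: at line 7 remove [xlqpw] add [lzjj] -> 10 lines: aqm rjy ehn xdq kykf qkif daup lzjj rrvk bgc
Hunk 6: at line 2 remove [ehn,xdq] add [lqmfi] -> 9 lines: aqm rjy lqmfi kykf qkif daup lzjj rrvk bgc
Hunk 7: at line 1 remove [rjy,lqmfi] add [ghz] -> 8 lines: aqm ghz kykf qkif daup lzjj rrvk bgc
Final line count: 8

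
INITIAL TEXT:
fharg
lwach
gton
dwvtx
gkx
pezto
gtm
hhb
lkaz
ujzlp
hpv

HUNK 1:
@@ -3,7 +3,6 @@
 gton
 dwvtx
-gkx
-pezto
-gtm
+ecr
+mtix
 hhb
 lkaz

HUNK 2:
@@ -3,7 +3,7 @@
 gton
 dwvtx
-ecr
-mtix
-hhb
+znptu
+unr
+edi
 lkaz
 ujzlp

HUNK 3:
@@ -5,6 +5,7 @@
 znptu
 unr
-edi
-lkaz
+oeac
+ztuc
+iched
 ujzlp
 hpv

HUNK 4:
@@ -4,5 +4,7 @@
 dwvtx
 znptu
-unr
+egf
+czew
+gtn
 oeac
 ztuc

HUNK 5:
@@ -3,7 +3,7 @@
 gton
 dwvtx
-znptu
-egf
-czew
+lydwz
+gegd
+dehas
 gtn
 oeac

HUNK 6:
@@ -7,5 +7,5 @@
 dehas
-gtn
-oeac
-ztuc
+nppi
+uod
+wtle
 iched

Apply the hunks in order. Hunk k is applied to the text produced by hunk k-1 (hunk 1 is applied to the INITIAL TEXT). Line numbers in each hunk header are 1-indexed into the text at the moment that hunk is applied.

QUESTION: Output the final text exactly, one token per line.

Hunk 1: at line 3 remove [gkx,pezto,gtm] add [ecr,mtix] -> 10 lines: fharg lwach gton dwvtx ecr mtix hhb lkaz ujzlp hpv
Hunk 2: at line 3 remove [ecr,mtix,hhb] add [znptu,unr,edi] -> 10 lines: fharg lwach gton dwvtx znptu unr edi lkaz ujzlp hpv
Hunk 3: at line 5 remove [edi,lkaz] add [oeac,ztuc,iched] -> 11 lines: fharg lwach gton dwvtx znptu unr oeac ztuc iched ujzlp hpv
Hunk 4: at line 4 remove [unr] add [egf,czew,gtn] -> 13 lines: fharg lwach gton dwvtx znptu egf czew gtn oeac ztuc iched ujzlp hpv
Hunk 5: at line 3 remove [znptu,egf,czew] add [lydwz,gegd,dehas] -> 13 lines: fharg lwach gton dwvtx lydwz gegd dehas gtn oeac ztuc iched ujzlp hpv
Hunk 6: at line 7 remove [gtn,oeac,ztuc] add [nppi,uod,wtle] -> 13 lines: fharg lwach gton dwvtx lydwz gegd dehas nppi uod wtle iched ujzlp hpv

Answer: fharg
lwach
gton
dwvtx
lydwz
gegd
dehas
nppi
uod
wtle
iched
ujzlp
hpv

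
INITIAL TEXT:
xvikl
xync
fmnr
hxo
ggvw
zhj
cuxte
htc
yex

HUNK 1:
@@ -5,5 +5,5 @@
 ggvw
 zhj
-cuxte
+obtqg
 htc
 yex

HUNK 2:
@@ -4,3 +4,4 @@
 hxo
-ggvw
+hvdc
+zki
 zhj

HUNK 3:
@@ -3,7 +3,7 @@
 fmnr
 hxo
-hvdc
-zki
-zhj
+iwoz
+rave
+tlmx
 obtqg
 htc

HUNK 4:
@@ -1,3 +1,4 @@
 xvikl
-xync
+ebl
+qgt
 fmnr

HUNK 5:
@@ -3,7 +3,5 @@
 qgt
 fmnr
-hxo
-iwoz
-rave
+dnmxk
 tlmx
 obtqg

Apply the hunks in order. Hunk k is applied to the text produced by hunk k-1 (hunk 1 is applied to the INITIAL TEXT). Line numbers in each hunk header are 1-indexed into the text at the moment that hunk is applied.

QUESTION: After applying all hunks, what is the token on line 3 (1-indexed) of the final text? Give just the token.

Answer: qgt

Derivation:
Hunk 1: at line 5 remove [cuxte] add [obtqg] -> 9 lines: xvikl xync fmnr hxo ggvw zhj obtqg htc yex
Hunk 2: at line 4 remove [ggvw] add [hvdc,zki] -> 10 lines: xvikl xync fmnr hxo hvdc zki zhj obtqg htc yex
Hunk 3: at line 3 remove [hvdc,zki,zhj] add [iwoz,rave,tlmx] -> 10 lines: xvikl xync fmnr hxo iwoz rave tlmx obtqg htc yex
Hunk 4: at line 1 remove [xync] add [ebl,qgt] -> 11 lines: xvikl ebl qgt fmnr hxo iwoz rave tlmx obtqg htc yex
Hunk 5: at line 3 remove [hxo,iwoz,rave] add [dnmxk] -> 9 lines: xvikl ebl qgt fmnr dnmxk tlmx obtqg htc yex
Final line 3: qgt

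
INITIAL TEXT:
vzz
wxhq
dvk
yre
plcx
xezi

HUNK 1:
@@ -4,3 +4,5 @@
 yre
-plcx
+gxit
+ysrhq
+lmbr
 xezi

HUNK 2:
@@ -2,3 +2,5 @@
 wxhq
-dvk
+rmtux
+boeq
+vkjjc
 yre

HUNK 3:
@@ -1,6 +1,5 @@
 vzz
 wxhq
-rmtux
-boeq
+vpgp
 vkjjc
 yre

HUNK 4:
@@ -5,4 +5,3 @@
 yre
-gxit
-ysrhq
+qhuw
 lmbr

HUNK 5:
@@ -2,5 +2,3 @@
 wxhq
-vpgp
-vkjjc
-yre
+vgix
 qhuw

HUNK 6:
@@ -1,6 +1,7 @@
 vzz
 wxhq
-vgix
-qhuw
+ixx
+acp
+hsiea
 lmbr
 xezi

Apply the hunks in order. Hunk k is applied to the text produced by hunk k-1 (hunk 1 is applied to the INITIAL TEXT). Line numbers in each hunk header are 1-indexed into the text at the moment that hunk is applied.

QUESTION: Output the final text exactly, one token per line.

Hunk 1: at line 4 remove [plcx] add [gxit,ysrhq,lmbr] -> 8 lines: vzz wxhq dvk yre gxit ysrhq lmbr xezi
Hunk 2: at line 2 remove [dvk] add [rmtux,boeq,vkjjc] -> 10 lines: vzz wxhq rmtux boeq vkjjc yre gxit ysrhq lmbr xezi
Hunk 3: at line 1 remove [rmtux,boeq] add [vpgp] -> 9 lines: vzz wxhq vpgp vkjjc yre gxit ysrhq lmbr xezi
Hunk 4: at line 5 remove [gxit,ysrhq] add [qhuw] -> 8 lines: vzz wxhq vpgp vkjjc yre qhuw lmbr xezi
Hunk 5: at line 2 remove [vpgp,vkjjc,yre] add [vgix] -> 6 lines: vzz wxhq vgix qhuw lmbr xezi
Hunk 6: at line 1 remove [vgix,qhuw] add [ixx,acp,hsiea] -> 7 lines: vzz wxhq ixx acp hsiea lmbr xezi

Answer: vzz
wxhq
ixx
acp
hsiea
lmbr
xezi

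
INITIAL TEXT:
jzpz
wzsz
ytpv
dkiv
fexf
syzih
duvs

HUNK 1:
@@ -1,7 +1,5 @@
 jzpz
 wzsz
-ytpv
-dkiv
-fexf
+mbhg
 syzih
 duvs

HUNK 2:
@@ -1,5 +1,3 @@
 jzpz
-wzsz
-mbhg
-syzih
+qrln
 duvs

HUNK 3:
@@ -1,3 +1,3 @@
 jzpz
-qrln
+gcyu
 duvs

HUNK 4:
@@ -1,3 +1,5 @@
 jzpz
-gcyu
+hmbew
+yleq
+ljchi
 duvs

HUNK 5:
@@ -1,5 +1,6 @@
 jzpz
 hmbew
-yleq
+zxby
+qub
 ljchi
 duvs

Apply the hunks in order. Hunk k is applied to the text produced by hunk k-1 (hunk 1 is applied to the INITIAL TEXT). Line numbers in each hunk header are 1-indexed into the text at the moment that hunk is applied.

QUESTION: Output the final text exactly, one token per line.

Answer: jzpz
hmbew
zxby
qub
ljchi
duvs

Derivation:
Hunk 1: at line 1 remove [ytpv,dkiv,fexf] add [mbhg] -> 5 lines: jzpz wzsz mbhg syzih duvs
Hunk 2: at line 1 remove [wzsz,mbhg,syzih] add [qrln] -> 3 lines: jzpz qrln duvs
Hunk 3: at line 1 remove [qrln] add [gcyu] -> 3 lines: jzpz gcyu duvs
Hunk 4: at line 1 remove [gcyu] add [hmbew,yleq,ljchi] -> 5 lines: jzpz hmbew yleq ljchi duvs
Hunk 5: at line 1 remove [yleq] add [zxby,qub] -> 6 lines: jzpz hmbew zxby qub ljchi duvs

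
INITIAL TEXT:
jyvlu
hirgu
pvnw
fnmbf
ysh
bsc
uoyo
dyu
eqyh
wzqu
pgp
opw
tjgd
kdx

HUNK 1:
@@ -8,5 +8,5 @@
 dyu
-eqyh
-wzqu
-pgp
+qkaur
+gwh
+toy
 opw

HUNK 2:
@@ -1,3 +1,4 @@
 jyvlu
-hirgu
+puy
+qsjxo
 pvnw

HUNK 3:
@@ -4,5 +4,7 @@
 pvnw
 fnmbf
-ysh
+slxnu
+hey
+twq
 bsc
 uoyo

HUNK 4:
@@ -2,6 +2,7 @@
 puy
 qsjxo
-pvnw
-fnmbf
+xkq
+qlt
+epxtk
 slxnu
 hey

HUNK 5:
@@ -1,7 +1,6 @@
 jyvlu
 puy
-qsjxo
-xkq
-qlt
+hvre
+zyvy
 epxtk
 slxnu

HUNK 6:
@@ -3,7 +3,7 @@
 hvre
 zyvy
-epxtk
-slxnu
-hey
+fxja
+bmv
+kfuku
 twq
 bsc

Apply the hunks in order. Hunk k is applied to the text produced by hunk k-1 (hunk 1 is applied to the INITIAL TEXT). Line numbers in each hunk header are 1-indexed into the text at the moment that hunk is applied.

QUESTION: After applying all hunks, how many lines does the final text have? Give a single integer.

Answer: 17

Derivation:
Hunk 1: at line 8 remove [eqyh,wzqu,pgp] add [qkaur,gwh,toy] -> 14 lines: jyvlu hirgu pvnw fnmbf ysh bsc uoyo dyu qkaur gwh toy opw tjgd kdx
Hunk 2: at line 1 remove [hirgu] add [puy,qsjxo] -> 15 lines: jyvlu puy qsjxo pvnw fnmbf ysh bsc uoyo dyu qkaur gwh toy opw tjgd kdx
Hunk 3: at line 4 remove [ysh] add [slxnu,hey,twq] -> 17 lines: jyvlu puy qsjxo pvnw fnmbf slxnu hey twq bsc uoyo dyu qkaur gwh toy opw tjgd kdx
Hunk 4: at line 2 remove [pvnw,fnmbf] add [xkq,qlt,epxtk] -> 18 lines: jyvlu puy qsjxo xkq qlt epxtk slxnu hey twq bsc uoyo dyu qkaur gwh toy opw tjgd kdx
Hunk 5: at line 1 remove [qsjxo,xkq,qlt] add [hvre,zyvy] -> 17 lines: jyvlu puy hvre zyvy epxtk slxnu hey twq bsc uoyo dyu qkaur gwh toy opw tjgd kdx
Hunk 6: at line 3 remove [epxtk,slxnu,hey] add [fxja,bmv,kfuku] -> 17 lines: jyvlu puy hvre zyvy fxja bmv kfuku twq bsc uoyo dyu qkaur gwh toy opw tjgd kdx
Final line count: 17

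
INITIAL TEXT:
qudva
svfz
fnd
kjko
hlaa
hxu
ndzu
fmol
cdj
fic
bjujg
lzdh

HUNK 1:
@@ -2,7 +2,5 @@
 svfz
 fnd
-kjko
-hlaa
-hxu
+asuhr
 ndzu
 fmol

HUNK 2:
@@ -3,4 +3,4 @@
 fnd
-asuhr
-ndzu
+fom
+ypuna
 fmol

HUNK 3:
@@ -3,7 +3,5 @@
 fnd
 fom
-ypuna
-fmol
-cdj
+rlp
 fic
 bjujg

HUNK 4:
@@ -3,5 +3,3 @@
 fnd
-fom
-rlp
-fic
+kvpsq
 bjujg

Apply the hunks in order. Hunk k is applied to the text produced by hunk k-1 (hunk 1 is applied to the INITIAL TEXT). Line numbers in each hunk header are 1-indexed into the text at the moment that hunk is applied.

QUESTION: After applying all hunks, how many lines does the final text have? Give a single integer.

Answer: 6

Derivation:
Hunk 1: at line 2 remove [kjko,hlaa,hxu] add [asuhr] -> 10 lines: qudva svfz fnd asuhr ndzu fmol cdj fic bjujg lzdh
Hunk 2: at line 3 remove [asuhr,ndzu] add [fom,ypuna] -> 10 lines: qudva svfz fnd fom ypuna fmol cdj fic bjujg lzdh
Hunk 3: at line 3 remove [ypuna,fmol,cdj] add [rlp] -> 8 lines: qudva svfz fnd fom rlp fic bjujg lzdh
Hunk 4: at line 3 remove [fom,rlp,fic] add [kvpsq] -> 6 lines: qudva svfz fnd kvpsq bjujg lzdh
Final line count: 6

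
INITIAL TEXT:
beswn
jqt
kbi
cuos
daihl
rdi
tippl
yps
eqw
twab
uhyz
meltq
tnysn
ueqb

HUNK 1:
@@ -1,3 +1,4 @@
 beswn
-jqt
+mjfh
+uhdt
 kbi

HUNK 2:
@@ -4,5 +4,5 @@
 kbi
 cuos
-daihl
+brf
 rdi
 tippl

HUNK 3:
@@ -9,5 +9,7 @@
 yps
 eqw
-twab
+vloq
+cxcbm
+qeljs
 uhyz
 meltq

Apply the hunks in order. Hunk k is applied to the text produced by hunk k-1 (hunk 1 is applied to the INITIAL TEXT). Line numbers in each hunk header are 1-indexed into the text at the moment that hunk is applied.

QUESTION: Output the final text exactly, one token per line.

Answer: beswn
mjfh
uhdt
kbi
cuos
brf
rdi
tippl
yps
eqw
vloq
cxcbm
qeljs
uhyz
meltq
tnysn
ueqb

Derivation:
Hunk 1: at line 1 remove [jqt] add [mjfh,uhdt] -> 15 lines: beswn mjfh uhdt kbi cuos daihl rdi tippl yps eqw twab uhyz meltq tnysn ueqb
Hunk 2: at line 4 remove [daihl] add [brf] -> 15 lines: beswn mjfh uhdt kbi cuos brf rdi tippl yps eqw twab uhyz meltq tnysn ueqb
Hunk 3: at line 9 remove [twab] add [vloq,cxcbm,qeljs] -> 17 lines: beswn mjfh uhdt kbi cuos brf rdi tippl yps eqw vloq cxcbm qeljs uhyz meltq tnysn ueqb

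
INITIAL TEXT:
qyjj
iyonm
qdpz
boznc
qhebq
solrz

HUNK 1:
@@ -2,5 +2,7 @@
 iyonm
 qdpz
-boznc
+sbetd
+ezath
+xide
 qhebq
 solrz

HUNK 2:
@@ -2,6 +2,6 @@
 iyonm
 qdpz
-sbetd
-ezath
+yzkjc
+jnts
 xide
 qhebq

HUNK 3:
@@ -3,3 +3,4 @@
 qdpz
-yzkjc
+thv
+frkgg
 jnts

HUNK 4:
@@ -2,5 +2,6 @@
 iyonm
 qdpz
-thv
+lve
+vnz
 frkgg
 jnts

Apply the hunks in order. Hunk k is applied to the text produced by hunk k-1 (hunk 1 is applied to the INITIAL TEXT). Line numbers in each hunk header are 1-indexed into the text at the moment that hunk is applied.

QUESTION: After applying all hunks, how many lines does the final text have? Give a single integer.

Answer: 10

Derivation:
Hunk 1: at line 2 remove [boznc] add [sbetd,ezath,xide] -> 8 lines: qyjj iyonm qdpz sbetd ezath xide qhebq solrz
Hunk 2: at line 2 remove [sbetd,ezath] add [yzkjc,jnts] -> 8 lines: qyjj iyonm qdpz yzkjc jnts xide qhebq solrz
Hunk 3: at line 3 remove [yzkjc] add [thv,frkgg] -> 9 lines: qyjj iyonm qdpz thv frkgg jnts xide qhebq solrz
Hunk 4: at line 2 remove [thv] add [lve,vnz] -> 10 lines: qyjj iyonm qdpz lve vnz frkgg jnts xide qhebq solrz
Final line count: 10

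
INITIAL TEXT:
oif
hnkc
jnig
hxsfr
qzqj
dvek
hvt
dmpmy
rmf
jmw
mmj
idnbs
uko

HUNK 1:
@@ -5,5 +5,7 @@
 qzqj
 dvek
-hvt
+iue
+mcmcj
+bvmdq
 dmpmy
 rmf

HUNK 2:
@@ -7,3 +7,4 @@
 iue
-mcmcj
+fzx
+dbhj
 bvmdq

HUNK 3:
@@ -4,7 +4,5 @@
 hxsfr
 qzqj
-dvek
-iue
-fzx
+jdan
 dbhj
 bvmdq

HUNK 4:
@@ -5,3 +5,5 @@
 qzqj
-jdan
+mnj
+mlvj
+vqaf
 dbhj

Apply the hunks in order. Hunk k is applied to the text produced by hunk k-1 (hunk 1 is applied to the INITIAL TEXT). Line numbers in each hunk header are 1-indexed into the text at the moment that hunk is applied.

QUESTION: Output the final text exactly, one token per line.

Hunk 1: at line 5 remove [hvt] add [iue,mcmcj,bvmdq] -> 15 lines: oif hnkc jnig hxsfr qzqj dvek iue mcmcj bvmdq dmpmy rmf jmw mmj idnbs uko
Hunk 2: at line 7 remove [mcmcj] add [fzx,dbhj] -> 16 lines: oif hnkc jnig hxsfr qzqj dvek iue fzx dbhj bvmdq dmpmy rmf jmw mmj idnbs uko
Hunk 3: at line 4 remove [dvek,iue,fzx] add [jdan] -> 14 lines: oif hnkc jnig hxsfr qzqj jdan dbhj bvmdq dmpmy rmf jmw mmj idnbs uko
Hunk 4: at line 5 remove [jdan] add [mnj,mlvj,vqaf] -> 16 lines: oif hnkc jnig hxsfr qzqj mnj mlvj vqaf dbhj bvmdq dmpmy rmf jmw mmj idnbs uko

Answer: oif
hnkc
jnig
hxsfr
qzqj
mnj
mlvj
vqaf
dbhj
bvmdq
dmpmy
rmf
jmw
mmj
idnbs
uko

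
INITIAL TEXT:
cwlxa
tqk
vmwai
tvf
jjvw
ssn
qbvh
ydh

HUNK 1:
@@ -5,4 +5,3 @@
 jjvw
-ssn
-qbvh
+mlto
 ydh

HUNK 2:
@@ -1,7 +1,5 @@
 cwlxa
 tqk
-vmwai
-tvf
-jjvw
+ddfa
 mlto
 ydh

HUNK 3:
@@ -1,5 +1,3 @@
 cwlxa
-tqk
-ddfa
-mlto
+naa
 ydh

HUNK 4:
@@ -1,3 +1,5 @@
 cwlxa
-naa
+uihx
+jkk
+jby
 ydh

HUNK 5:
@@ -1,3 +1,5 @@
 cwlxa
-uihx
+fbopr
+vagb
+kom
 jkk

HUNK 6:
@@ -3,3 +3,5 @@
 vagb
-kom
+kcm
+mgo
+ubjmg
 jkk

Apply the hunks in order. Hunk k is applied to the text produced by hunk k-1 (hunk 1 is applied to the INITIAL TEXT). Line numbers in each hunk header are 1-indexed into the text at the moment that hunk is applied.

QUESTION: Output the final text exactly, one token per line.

Hunk 1: at line 5 remove [ssn,qbvh] add [mlto] -> 7 lines: cwlxa tqk vmwai tvf jjvw mlto ydh
Hunk 2: at line 1 remove [vmwai,tvf,jjvw] add [ddfa] -> 5 lines: cwlxa tqk ddfa mlto ydh
Hunk 3: at line 1 remove [tqk,ddfa,mlto] add [naa] -> 3 lines: cwlxa naa ydh
Hunk 4: at line 1 remove [naa] add [uihx,jkk,jby] -> 5 lines: cwlxa uihx jkk jby ydh
Hunk 5: at line 1 remove [uihx] add [fbopr,vagb,kom] -> 7 lines: cwlxa fbopr vagb kom jkk jby ydh
Hunk 6: at line 3 remove [kom] add [kcm,mgo,ubjmg] -> 9 lines: cwlxa fbopr vagb kcm mgo ubjmg jkk jby ydh

Answer: cwlxa
fbopr
vagb
kcm
mgo
ubjmg
jkk
jby
ydh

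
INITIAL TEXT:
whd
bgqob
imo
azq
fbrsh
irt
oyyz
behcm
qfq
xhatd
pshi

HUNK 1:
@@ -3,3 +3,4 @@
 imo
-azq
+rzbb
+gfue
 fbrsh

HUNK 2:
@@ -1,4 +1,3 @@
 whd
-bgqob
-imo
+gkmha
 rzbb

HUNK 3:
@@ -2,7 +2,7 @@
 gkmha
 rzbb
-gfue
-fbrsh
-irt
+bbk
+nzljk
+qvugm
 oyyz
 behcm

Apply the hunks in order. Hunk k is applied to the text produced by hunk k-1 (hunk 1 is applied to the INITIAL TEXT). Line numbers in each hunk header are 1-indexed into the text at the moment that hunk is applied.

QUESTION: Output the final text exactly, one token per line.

Answer: whd
gkmha
rzbb
bbk
nzljk
qvugm
oyyz
behcm
qfq
xhatd
pshi

Derivation:
Hunk 1: at line 3 remove [azq] add [rzbb,gfue] -> 12 lines: whd bgqob imo rzbb gfue fbrsh irt oyyz behcm qfq xhatd pshi
Hunk 2: at line 1 remove [bgqob,imo] add [gkmha] -> 11 lines: whd gkmha rzbb gfue fbrsh irt oyyz behcm qfq xhatd pshi
Hunk 3: at line 2 remove [gfue,fbrsh,irt] add [bbk,nzljk,qvugm] -> 11 lines: whd gkmha rzbb bbk nzljk qvugm oyyz behcm qfq xhatd pshi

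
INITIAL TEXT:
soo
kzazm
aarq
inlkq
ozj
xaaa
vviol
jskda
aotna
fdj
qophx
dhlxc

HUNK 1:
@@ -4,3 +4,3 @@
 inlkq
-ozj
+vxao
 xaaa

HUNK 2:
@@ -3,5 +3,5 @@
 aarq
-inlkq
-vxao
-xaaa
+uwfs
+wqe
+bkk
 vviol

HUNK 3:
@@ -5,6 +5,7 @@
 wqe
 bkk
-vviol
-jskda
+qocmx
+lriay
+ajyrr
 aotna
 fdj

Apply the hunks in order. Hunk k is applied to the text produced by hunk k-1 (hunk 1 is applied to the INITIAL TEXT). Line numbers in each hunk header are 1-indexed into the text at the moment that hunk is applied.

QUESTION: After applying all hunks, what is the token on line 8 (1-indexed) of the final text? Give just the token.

Hunk 1: at line 4 remove [ozj] add [vxao] -> 12 lines: soo kzazm aarq inlkq vxao xaaa vviol jskda aotna fdj qophx dhlxc
Hunk 2: at line 3 remove [inlkq,vxao,xaaa] add [uwfs,wqe,bkk] -> 12 lines: soo kzazm aarq uwfs wqe bkk vviol jskda aotna fdj qophx dhlxc
Hunk 3: at line 5 remove [vviol,jskda] add [qocmx,lriay,ajyrr] -> 13 lines: soo kzazm aarq uwfs wqe bkk qocmx lriay ajyrr aotna fdj qophx dhlxc
Final line 8: lriay

Answer: lriay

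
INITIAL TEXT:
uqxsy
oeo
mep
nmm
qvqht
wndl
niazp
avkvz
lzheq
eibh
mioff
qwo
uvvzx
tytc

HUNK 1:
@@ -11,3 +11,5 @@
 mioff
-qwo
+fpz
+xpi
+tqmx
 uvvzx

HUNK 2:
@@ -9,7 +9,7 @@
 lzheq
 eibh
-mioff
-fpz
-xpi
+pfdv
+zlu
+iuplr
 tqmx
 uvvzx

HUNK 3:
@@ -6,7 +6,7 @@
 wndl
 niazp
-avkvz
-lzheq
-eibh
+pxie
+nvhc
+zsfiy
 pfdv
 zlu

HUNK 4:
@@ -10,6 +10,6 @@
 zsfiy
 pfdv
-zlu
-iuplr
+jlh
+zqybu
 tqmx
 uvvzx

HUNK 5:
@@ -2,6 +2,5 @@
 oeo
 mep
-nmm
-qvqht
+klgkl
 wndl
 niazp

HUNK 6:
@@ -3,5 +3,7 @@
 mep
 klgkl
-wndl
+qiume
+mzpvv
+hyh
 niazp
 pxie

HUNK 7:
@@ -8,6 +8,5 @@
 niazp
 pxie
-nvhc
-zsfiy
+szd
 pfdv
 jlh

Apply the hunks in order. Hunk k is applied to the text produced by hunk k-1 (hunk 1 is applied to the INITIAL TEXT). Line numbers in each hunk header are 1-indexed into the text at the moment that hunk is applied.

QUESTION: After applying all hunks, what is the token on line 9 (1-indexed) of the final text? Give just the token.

Hunk 1: at line 11 remove [qwo] add [fpz,xpi,tqmx] -> 16 lines: uqxsy oeo mep nmm qvqht wndl niazp avkvz lzheq eibh mioff fpz xpi tqmx uvvzx tytc
Hunk 2: at line 9 remove [mioff,fpz,xpi] add [pfdv,zlu,iuplr] -> 16 lines: uqxsy oeo mep nmm qvqht wndl niazp avkvz lzheq eibh pfdv zlu iuplr tqmx uvvzx tytc
Hunk 3: at line 6 remove [avkvz,lzheq,eibh] add [pxie,nvhc,zsfiy] -> 16 lines: uqxsy oeo mep nmm qvqht wndl niazp pxie nvhc zsfiy pfdv zlu iuplr tqmx uvvzx tytc
Hunk 4: at line 10 remove [zlu,iuplr] add [jlh,zqybu] -> 16 lines: uqxsy oeo mep nmm qvqht wndl niazp pxie nvhc zsfiy pfdv jlh zqybu tqmx uvvzx tytc
Hunk 5: at line 2 remove [nmm,qvqht] add [klgkl] -> 15 lines: uqxsy oeo mep klgkl wndl niazp pxie nvhc zsfiy pfdv jlh zqybu tqmx uvvzx tytc
Hunk 6: at line 3 remove [wndl] add [qiume,mzpvv,hyh] -> 17 lines: uqxsy oeo mep klgkl qiume mzpvv hyh niazp pxie nvhc zsfiy pfdv jlh zqybu tqmx uvvzx tytc
Hunk 7: at line 8 remove [nvhc,zsfiy] add [szd] -> 16 lines: uqxsy oeo mep klgkl qiume mzpvv hyh niazp pxie szd pfdv jlh zqybu tqmx uvvzx tytc
Final line 9: pxie

Answer: pxie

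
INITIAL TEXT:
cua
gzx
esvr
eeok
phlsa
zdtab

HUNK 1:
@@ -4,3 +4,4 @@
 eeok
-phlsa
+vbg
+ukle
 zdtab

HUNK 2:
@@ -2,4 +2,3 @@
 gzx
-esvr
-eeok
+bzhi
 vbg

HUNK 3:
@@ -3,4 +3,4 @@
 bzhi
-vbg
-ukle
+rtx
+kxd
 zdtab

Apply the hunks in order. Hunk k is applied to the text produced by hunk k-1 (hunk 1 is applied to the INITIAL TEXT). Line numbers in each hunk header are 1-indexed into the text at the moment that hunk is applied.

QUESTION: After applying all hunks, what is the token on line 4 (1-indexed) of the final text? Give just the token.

Answer: rtx

Derivation:
Hunk 1: at line 4 remove [phlsa] add [vbg,ukle] -> 7 lines: cua gzx esvr eeok vbg ukle zdtab
Hunk 2: at line 2 remove [esvr,eeok] add [bzhi] -> 6 lines: cua gzx bzhi vbg ukle zdtab
Hunk 3: at line 3 remove [vbg,ukle] add [rtx,kxd] -> 6 lines: cua gzx bzhi rtx kxd zdtab
Final line 4: rtx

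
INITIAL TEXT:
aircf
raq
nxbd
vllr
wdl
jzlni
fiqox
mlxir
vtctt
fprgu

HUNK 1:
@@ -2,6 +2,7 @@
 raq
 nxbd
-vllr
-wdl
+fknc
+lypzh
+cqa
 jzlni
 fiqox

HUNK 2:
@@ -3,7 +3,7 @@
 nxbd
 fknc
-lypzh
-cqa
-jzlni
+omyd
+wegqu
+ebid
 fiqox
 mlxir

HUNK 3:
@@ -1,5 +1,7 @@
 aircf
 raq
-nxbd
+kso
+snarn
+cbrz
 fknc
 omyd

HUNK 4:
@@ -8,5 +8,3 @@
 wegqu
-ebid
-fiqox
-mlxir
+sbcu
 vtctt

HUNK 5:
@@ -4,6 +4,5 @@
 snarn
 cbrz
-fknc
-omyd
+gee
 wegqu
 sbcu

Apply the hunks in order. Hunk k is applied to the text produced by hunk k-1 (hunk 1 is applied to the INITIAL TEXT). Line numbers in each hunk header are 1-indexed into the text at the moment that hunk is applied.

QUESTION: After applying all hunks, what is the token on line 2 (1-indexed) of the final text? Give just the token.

Answer: raq

Derivation:
Hunk 1: at line 2 remove [vllr,wdl] add [fknc,lypzh,cqa] -> 11 lines: aircf raq nxbd fknc lypzh cqa jzlni fiqox mlxir vtctt fprgu
Hunk 2: at line 3 remove [lypzh,cqa,jzlni] add [omyd,wegqu,ebid] -> 11 lines: aircf raq nxbd fknc omyd wegqu ebid fiqox mlxir vtctt fprgu
Hunk 3: at line 1 remove [nxbd] add [kso,snarn,cbrz] -> 13 lines: aircf raq kso snarn cbrz fknc omyd wegqu ebid fiqox mlxir vtctt fprgu
Hunk 4: at line 8 remove [ebid,fiqox,mlxir] add [sbcu] -> 11 lines: aircf raq kso snarn cbrz fknc omyd wegqu sbcu vtctt fprgu
Hunk 5: at line 4 remove [fknc,omyd] add [gee] -> 10 lines: aircf raq kso snarn cbrz gee wegqu sbcu vtctt fprgu
Final line 2: raq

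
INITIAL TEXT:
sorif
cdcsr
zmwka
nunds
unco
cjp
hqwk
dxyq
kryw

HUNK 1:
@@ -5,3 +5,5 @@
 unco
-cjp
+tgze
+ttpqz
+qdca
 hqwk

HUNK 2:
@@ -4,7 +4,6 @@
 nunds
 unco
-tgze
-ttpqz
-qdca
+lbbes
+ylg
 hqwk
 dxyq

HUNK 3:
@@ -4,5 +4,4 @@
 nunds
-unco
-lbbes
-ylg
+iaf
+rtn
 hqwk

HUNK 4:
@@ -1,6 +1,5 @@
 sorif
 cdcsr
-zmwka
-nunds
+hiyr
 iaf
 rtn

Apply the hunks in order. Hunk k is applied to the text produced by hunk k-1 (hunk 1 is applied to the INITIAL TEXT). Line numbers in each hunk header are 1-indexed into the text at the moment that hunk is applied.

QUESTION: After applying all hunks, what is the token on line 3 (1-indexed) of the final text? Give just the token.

Answer: hiyr

Derivation:
Hunk 1: at line 5 remove [cjp] add [tgze,ttpqz,qdca] -> 11 lines: sorif cdcsr zmwka nunds unco tgze ttpqz qdca hqwk dxyq kryw
Hunk 2: at line 4 remove [tgze,ttpqz,qdca] add [lbbes,ylg] -> 10 lines: sorif cdcsr zmwka nunds unco lbbes ylg hqwk dxyq kryw
Hunk 3: at line 4 remove [unco,lbbes,ylg] add [iaf,rtn] -> 9 lines: sorif cdcsr zmwka nunds iaf rtn hqwk dxyq kryw
Hunk 4: at line 1 remove [zmwka,nunds] add [hiyr] -> 8 lines: sorif cdcsr hiyr iaf rtn hqwk dxyq kryw
Final line 3: hiyr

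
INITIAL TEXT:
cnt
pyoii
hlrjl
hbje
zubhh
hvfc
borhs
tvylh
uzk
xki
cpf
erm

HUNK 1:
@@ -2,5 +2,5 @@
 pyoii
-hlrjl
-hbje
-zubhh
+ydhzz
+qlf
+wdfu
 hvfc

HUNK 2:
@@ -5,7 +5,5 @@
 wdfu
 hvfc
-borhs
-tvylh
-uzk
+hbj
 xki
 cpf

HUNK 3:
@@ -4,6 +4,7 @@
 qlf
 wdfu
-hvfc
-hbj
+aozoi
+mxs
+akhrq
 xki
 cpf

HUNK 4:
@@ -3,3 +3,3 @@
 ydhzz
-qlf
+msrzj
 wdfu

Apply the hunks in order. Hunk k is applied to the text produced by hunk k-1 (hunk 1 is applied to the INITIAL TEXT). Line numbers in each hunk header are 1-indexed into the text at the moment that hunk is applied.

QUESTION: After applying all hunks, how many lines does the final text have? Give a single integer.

Hunk 1: at line 2 remove [hlrjl,hbje,zubhh] add [ydhzz,qlf,wdfu] -> 12 lines: cnt pyoii ydhzz qlf wdfu hvfc borhs tvylh uzk xki cpf erm
Hunk 2: at line 5 remove [borhs,tvylh,uzk] add [hbj] -> 10 lines: cnt pyoii ydhzz qlf wdfu hvfc hbj xki cpf erm
Hunk 3: at line 4 remove [hvfc,hbj] add [aozoi,mxs,akhrq] -> 11 lines: cnt pyoii ydhzz qlf wdfu aozoi mxs akhrq xki cpf erm
Hunk 4: at line 3 remove [qlf] add [msrzj] -> 11 lines: cnt pyoii ydhzz msrzj wdfu aozoi mxs akhrq xki cpf erm
Final line count: 11

Answer: 11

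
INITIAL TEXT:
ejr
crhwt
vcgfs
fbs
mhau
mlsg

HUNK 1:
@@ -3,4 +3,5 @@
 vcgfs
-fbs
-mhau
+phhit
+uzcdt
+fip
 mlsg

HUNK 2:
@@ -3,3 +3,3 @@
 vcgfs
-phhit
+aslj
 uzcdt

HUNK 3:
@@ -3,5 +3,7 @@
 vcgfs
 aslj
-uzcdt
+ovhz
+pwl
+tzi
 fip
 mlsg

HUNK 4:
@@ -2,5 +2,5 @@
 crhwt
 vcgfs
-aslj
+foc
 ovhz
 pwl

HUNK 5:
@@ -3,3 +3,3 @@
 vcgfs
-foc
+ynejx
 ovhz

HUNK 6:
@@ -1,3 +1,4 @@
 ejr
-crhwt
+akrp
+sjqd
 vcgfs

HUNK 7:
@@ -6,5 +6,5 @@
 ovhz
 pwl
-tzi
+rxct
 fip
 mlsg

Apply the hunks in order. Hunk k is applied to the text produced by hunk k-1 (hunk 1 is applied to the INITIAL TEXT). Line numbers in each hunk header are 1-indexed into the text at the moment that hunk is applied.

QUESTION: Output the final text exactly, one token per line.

Answer: ejr
akrp
sjqd
vcgfs
ynejx
ovhz
pwl
rxct
fip
mlsg

Derivation:
Hunk 1: at line 3 remove [fbs,mhau] add [phhit,uzcdt,fip] -> 7 lines: ejr crhwt vcgfs phhit uzcdt fip mlsg
Hunk 2: at line 3 remove [phhit] add [aslj] -> 7 lines: ejr crhwt vcgfs aslj uzcdt fip mlsg
Hunk 3: at line 3 remove [uzcdt] add [ovhz,pwl,tzi] -> 9 lines: ejr crhwt vcgfs aslj ovhz pwl tzi fip mlsg
Hunk 4: at line 2 remove [aslj] add [foc] -> 9 lines: ejr crhwt vcgfs foc ovhz pwl tzi fip mlsg
Hunk 5: at line 3 remove [foc] add [ynejx] -> 9 lines: ejr crhwt vcgfs ynejx ovhz pwl tzi fip mlsg
Hunk 6: at line 1 remove [crhwt] add [akrp,sjqd] -> 10 lines: ejr akrp sjqd vcgfs ynejx ovhz pwl tzi fip mlsg
Hunk 7: at line 6 remove [tzi] add [rxct] -> 10 lines: ejr akrp sjqd vcgfs ynejx ovhz pwl rxct fip mlsg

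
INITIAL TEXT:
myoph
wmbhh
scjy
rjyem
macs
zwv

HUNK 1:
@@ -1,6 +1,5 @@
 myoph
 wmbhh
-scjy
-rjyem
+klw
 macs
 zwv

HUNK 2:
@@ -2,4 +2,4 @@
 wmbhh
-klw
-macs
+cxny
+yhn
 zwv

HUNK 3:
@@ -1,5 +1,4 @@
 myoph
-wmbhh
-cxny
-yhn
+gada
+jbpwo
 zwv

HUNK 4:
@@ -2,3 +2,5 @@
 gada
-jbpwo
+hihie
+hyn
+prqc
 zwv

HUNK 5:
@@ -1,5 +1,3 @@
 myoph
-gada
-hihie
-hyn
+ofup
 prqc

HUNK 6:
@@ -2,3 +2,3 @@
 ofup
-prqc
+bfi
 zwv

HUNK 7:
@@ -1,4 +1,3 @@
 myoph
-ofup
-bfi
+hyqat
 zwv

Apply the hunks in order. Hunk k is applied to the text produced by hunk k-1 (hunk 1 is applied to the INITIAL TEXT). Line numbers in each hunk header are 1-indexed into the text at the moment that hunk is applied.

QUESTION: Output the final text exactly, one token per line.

Answer: myoph
hyqat
zwv

Derivation:
Hunk 1: at line 1 remove [scjy,rjyem] add [klw] -> 5 lines: myoph wmbhh klw macs zwv
Hunk 2: at line 2 remove [klw,macs] add [cxny,yhn] -> 5 lines: myoph wmbhh cxny yhn zwv
Hunk 3: at line 1 remove [wmbhh,cxny,yhn] add [gada,jbpwo] -> 4 lines: myoph gada jbpwo zwv
Hunk 4: at line 2 remove [jbpwo] add [hihie,hyn,prqc] -> 6 lines: myoph gada hihie hyn prqc zwv
Hunk 5: at line 1 remove [gada,hihie,hyn] add [ofup] -> 4 lines: myoph ofup prqc zwv
Hunk 6: at line 2 remove [prqc] add [bfi] -> 4 lines: myoph ofup bfi zwv
Hunk 7: at line 1 remove [ofup,bfi] add [hyqat] -> 3 lines: myoph hyqat zwv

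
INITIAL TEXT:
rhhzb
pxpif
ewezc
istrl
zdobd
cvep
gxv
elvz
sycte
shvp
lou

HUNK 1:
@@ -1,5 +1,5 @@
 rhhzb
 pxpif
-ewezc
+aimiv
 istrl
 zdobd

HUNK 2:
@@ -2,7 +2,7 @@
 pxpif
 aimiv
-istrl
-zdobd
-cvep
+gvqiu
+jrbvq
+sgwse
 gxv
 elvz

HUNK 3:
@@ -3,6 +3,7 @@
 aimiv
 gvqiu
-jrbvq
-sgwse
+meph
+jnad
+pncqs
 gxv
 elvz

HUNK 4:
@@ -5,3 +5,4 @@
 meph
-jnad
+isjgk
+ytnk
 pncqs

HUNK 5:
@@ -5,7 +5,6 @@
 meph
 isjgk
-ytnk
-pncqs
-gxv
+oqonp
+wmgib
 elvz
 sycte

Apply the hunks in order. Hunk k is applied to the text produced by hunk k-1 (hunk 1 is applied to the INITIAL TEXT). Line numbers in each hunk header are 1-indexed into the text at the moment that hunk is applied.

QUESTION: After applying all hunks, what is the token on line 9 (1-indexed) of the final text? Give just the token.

Hunk 1: at line 1 remove [ewezc] add [aimiv] -> 11 lines: rhhzb pxpif aimiv istrl zdobd cvep gxv elvz sycte shvp lou
Hunk 2: at line 2 remove [istrl,zdobd,cvep] add [gvqiu,jrbvq,sgwse] -> 11 lines: rhhzb pxpif aimiv gvqiu jrbvq sgwse gxv elvz sycte shvp lou
Hunk 3: at line 3 remove [jrbvq,sgwse] add [meph,jnad,pncqs] -> 12 lines: rhhzb pxpif aimiv gvqiu meph jnad pncqs gxv elvz sycte shvp lou
Hunk 4: at line 5 remove [jnad] add [isjgk,ytnk] -> 13 lines: rhhzb pxpif aimiv gvqiu meph isjgk ytnk pncqs gxv elvz sycte shvp lou
Hunk 5: at line 5 remove [ytnk,pncqs,gxv] add [oqonp,wmgib] -> 12 lines: rhhzb pxpif aimiv gvqiu meph isjgk oqonp wmgib elvz sycte shvp lou
Final line 9: elvz

Answer: elvz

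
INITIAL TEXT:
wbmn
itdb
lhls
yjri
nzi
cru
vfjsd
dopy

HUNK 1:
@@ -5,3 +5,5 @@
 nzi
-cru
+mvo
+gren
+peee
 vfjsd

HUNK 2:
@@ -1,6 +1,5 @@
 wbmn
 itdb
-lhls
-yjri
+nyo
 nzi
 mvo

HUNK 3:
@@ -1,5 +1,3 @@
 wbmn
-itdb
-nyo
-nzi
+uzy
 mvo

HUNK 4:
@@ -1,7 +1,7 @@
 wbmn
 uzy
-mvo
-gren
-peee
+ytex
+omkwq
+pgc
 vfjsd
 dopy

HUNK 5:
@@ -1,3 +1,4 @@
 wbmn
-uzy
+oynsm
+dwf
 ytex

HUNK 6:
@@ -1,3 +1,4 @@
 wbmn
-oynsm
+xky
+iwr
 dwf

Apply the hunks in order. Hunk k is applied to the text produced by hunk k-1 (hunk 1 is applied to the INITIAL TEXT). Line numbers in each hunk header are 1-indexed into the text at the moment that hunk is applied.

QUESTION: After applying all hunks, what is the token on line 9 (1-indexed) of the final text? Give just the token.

Answer: dopy

Derivation:
Hunk 1: at line 5 remove [cru] add [mvo,gren,peee] -> 10 lines: wbmn itdb lhls yjri nzi mvo gren peee vfjsd dopy
Hunk 2: at line 1 remove [lhls,yjri] add [nyo] -> 9 lines: wbmn itdb nyo nzi mvo gren peee vfjsd dopy
Hunk 3: at line 1 remove [itdb,nyo,nzi] add [uzy] -> 7 lines: wbmn uzy mvo gren peee vfjsd dopy
Hunk 4: at line 1 remove [mvo,gren,peee] add [ytex,omkwq,pgc] -> 7 lines: wbmn uzy ytex omkwq pgc vfjsd dopy
Hunk 5: at line 1 remove [uzy] add [oynsm,dwf] -> 8 lines: wbmn oynsm dwf ytex omkwq pgc vfjsd dopy
Hunk 6: at line 1 remove [oynsm] add [xky,iwr] -> 9 lines: wbmn xky iwr dwf ytex omkwq pgc vfjsd dopy
Final line 9: dopy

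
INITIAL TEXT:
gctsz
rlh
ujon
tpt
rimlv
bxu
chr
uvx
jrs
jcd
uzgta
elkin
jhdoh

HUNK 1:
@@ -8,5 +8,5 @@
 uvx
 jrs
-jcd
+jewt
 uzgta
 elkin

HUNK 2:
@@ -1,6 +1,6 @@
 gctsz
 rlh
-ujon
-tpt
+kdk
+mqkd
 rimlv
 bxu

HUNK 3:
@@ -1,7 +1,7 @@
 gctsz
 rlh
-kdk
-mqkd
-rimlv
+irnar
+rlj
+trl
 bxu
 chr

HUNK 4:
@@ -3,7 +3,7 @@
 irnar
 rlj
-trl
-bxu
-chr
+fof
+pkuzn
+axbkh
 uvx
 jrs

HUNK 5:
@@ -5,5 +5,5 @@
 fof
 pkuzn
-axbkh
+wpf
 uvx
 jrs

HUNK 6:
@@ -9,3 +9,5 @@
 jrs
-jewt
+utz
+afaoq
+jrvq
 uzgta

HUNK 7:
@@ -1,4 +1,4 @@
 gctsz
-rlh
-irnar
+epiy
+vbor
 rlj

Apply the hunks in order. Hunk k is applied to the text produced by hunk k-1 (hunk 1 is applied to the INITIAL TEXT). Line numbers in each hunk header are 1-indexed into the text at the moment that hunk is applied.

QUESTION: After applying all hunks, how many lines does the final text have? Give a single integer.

Hunk 1: at line 8 remove [jcd] add [jewt] -> 13 lines: gctsz rlh ujon tpt rimlv bxu chr uvx jrs jewt uzgta elkin jhdoh
Hunk 2: at line 1 remove [ujon,tpt] add [kdk,mqkd] -> 13 lines: gctsz rlh kdk mqkd rimlv bxu chr uvx jrs jewt uzgta elkin jhdoh
Hunk 3: at line 1 remove [kdk,mqkd,rimlv] add [irnar,rlj,trl] -> 13 lines: gctsz rlh irnar rlj trl bxu chr uvx jrs jewt uzgta elkin jhdoh
Hunk 4: at line 3 remove [trl,bxu,chr] add [fof,pkuzn,axbkh] -> 13 lines: gctsz rlh irnar rlj fof pkuzn axbkh uvx jrs jewt uzgta elkin jhdoh
Hunk 5: at line 5 remove [axbkh] add [wpf] -> 13 lines: gctsz rlh irnar rlj fof pkuzn wpf uvx jrs jewt uzgta elkin jhdoh
Hunk 6: at line 9 remove [jewt] add [utz,afaoq,jrvq] -> 15 lines: gctsz rlh irnar rlj fof pkuzn wpf uvx jrs utz afaoq jrvq uzgta elkin jhdoh
Hunk 7: at line 1 remove [rlh,irnar] add [epiy,vbor] -> 15 lines: gctsz epiy vbor rlj fof pkuzn wpf uvx jrs utz afaoq jrvq uzgta elkin jhdoh
Final line count: 15

Answer: 15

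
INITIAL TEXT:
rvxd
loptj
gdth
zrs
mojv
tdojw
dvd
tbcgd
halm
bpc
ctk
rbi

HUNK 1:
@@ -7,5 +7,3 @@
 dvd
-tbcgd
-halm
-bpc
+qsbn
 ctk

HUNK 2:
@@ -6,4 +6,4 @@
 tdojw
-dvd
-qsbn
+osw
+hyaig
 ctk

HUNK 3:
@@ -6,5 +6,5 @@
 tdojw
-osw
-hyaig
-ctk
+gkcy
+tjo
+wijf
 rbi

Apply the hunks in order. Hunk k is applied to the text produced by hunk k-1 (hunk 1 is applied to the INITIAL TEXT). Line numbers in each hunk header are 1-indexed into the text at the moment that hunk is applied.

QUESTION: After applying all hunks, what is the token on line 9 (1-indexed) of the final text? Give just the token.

Answer: wijf

Derivation:
Hunk 1: at line 7 remove [tbcgd,halm,bpc] add [qsbn] -> 10 lines: rvxd loptj gdth zrs mojv tdojw dvd qsbn ctk rbi
Hunk 2: at line 6 remove [dvd,qsbn] add [osw,hyaig] -> 10 lines: rvxd loptj gdth zrs mojv tdojw osw hyaig ctk rbi
Hunk 3: at line 6 remove [osw,hyaig,ctk] add [gkcy,tjo,wijf] -> 10 lines: rvxd loptj gdth zrs mojv tdojw gkcy tjo wijf rbi
Final line 9: wijf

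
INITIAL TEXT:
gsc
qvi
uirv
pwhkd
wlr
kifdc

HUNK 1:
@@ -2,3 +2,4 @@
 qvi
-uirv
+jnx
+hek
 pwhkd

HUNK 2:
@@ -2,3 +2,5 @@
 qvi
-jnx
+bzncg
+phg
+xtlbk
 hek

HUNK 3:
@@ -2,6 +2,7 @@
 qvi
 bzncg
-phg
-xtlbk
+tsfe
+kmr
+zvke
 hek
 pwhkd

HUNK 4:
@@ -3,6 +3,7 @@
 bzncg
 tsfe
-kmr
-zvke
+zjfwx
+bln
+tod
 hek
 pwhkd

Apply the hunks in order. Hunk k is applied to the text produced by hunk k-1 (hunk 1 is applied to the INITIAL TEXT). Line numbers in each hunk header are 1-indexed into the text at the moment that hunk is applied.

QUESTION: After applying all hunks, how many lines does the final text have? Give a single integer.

Hunk 1: at line 2 remove [uirv] add [jnx,hek] -> 7 lines: gsc qvi jnx hek pwhkd wlr kifdc
Hunk 2: at line 2 remove [jnx] add [bzncg,phg,xtlbk] -> 9 lines: gsc qvi bzncg phg xtlbk hek pwhkd wlr kifdc
Hunk 3: at line 2 remove [phg,xtlbk] add [tsfe,kmr,zvke] -> 10 lines: gsc qvi bzncg tsfe kmr zvke hek pwhkd wlr kifdc
Hunk 4: at line 3 remove [kmr,zvke] add [zjfwx,bln,tod] -> 11 lines: gsc qvi bzncg tsfe zjfwx bln tod hek pwhkd wlr kifdc
Final line count: 11

Answer: 11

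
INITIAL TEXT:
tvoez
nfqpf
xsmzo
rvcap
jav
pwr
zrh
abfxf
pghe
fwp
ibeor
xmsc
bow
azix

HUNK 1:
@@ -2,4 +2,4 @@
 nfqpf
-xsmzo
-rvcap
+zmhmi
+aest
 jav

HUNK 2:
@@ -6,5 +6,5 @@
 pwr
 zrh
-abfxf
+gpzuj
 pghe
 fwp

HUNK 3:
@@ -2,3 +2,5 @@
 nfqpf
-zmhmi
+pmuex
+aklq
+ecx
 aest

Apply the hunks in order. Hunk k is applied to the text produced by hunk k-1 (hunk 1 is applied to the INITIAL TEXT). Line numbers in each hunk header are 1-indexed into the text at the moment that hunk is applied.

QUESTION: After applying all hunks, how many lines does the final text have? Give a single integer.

Hunk 1: at line 2 remove [xsmzo,rvcap] add [zmhmi,aest] -> 14 lines: tvoez nfqpf zmhmi aest jav pwr zrh abfxf pghe fwp ibeor xmsc bow azix
Hunk 2: at line 6 remove [abfxf] add [gpzuj] -> 14 lines: tvoez nfqpf zmhmi aest jav pwr zrh gpzuj pghe fwp ibeor xmsc bow azix
Hunk 3: at line 2 remove [zmhmi] add [pmuex,aklq,ecx] -> 16 lines: tvoez nfqpf pmuex aklq ecx aest jav pwr zrh gpzuj pghe fwp ibeor xmsc bow azix
Final line count: 16

Answer: 16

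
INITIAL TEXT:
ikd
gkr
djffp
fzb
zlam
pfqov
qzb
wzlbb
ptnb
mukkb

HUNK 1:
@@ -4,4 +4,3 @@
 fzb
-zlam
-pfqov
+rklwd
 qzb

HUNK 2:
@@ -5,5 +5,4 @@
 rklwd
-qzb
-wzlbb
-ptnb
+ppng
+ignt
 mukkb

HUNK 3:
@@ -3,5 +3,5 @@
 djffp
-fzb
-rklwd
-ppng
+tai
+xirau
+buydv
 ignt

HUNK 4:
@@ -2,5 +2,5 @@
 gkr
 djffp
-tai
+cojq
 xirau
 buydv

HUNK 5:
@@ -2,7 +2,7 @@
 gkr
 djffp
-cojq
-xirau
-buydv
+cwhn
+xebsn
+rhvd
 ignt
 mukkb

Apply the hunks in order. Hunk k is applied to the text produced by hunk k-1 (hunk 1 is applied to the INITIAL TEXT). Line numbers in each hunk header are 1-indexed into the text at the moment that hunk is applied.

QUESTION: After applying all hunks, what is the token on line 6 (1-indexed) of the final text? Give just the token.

Answer: rhvd

Derivation:
Hunk 1: at line 4 remove [zlam,pfqov] add [rklwd] -> 9 lines: ikd gkr djffp fzb rklwd qzb wzlbb ptnb mukkb
Hunk 2: at line 5 remove [qzb,wzlbb,ptnb] add [ppng,ignt] -> 8 lines: ikd gkr djffp fzb rklwd ppng ignt mukkb
Hunk 3: at line 3 remove [fzb,rklwd,ppng] add [tai,xirau,buydv] -> 8 lines: ikd gkr djffp tai xirau buydv ignt mukkb
Hunk 4: at line 2 remove [tai] add [cojq] -> 8 lines: ikd gkr djffp cojq xirau buydv ignt mukkb
Hunk 5: at line 2 remove [cojq,xirau,buydv] add [cwhn,xebsn,rhvd] -> 8 lines: ikd gkr djffp cwhn xebsn rhvd ignt mukkb
Final line 6: rhvd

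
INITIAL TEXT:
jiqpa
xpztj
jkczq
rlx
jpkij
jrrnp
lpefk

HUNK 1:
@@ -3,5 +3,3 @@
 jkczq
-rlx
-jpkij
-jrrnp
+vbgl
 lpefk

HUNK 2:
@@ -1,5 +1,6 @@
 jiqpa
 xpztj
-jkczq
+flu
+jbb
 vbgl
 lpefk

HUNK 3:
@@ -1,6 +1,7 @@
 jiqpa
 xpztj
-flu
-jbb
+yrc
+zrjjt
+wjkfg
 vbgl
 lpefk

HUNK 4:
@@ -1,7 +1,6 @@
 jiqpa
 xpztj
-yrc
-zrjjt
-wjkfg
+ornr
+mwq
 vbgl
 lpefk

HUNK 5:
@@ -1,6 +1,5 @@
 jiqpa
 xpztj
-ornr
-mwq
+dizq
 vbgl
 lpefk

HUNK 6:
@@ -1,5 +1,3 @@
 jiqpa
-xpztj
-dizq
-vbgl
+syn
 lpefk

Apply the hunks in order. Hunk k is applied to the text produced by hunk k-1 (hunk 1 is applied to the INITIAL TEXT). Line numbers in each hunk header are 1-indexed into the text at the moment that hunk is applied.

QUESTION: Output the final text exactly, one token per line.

Hunk 1: at line 3 remove [rlx,jpkij,jrrnp] add [vbgl] -> 5 lines: jiqpa xpztj jkczq vbgl lpefk
Hunk 2: at line 1 remove [jkczq] add [flu,jbb] -> 6 lines: jiqpa xpztj flu jbb vbgl lpefk
Hunk 3: at line 1 remove [flu,jbb] add [yrc,zrjjt,wjkfg] -> 7 lines: jiqpa xpztj yrc zrjjt wjkfg vbgl lpefk
Hunk 4: at line 1 remove [yrc,zrjjt,wjkfg] add [ornr,mwq] -> 6 lines: jiqpa xpztj ornr mwq vbgl lpefk
Hunk 5: at line 1 remove [ornr,mwq] add [dizq] -> 5 lines: jiqpa xpztj dizq vbgl lpefk
Hunk 6: at line 1 remove [xpztj,dizq,vbgl] add [syn] -> 3 lines: jiqpa syn lpefk

Answer: jiqpa
syn
lpefk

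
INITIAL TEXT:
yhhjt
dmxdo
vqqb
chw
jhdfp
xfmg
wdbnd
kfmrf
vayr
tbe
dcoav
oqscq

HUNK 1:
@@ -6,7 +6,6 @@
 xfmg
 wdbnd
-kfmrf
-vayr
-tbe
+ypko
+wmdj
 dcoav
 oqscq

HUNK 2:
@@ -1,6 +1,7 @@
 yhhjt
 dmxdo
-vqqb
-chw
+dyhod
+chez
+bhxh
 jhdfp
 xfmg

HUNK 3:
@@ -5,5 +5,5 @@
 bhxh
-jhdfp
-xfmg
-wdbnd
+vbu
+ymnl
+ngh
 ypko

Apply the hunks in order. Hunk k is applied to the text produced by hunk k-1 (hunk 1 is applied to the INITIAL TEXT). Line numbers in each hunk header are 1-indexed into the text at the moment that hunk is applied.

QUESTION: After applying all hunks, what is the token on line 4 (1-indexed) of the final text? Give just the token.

Answer: chez

Derivation:
Hunk 1: at line 6 remove [kfmrf,vayr,tbe] add [ypko,wmdj] -> 11 lines: yhhjt dmxdo vqqb chw jhdfp xfmg wdbnd ypko wmdj dcoav oqscq
Hunk 2: at line 1 remove [vqqb,chw] add [dyhod,chez,bhxh] -> 12 lines: yhhjt dmxdo dyhod chez bhxh jhdfp xfmg wdbnd ypko wmdj dcoav oqscq
Hunk 3: at line 5 remove [jhdfp,xfmg,wdbnd] add [vbu,ymnl,ngh] -> 12 lines: yhhjt dmxdo dyhod chez bhxh vbu ymnl ngh ypko wmdj dcoav oqscq
Final line 4: chez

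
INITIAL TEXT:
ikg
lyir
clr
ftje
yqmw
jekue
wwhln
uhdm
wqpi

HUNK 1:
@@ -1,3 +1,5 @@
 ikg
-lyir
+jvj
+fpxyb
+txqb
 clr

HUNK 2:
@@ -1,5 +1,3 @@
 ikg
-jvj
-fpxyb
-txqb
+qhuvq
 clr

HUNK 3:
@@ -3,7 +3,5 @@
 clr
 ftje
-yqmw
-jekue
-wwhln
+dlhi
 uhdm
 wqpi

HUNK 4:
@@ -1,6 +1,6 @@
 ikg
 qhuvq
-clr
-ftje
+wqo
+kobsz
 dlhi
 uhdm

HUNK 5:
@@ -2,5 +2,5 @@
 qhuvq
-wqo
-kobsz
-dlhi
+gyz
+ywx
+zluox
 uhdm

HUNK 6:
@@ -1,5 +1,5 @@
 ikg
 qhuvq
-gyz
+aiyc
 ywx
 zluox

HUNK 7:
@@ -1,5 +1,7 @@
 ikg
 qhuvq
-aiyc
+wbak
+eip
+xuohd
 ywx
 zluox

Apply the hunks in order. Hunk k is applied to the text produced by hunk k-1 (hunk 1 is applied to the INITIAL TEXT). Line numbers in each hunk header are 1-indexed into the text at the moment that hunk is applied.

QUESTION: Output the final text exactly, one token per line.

Answer: ikg
qhuvq
wbak
eip
xuohd
ywx
zluox
uhdm
wqpi

Derivation:
Hunk 1: at line 1 remove [lyir] add [jvj,fpxyb,txqb] -> 11 lines: ikg jvj fpxyb txqb clr ftje yqmw jekue wwhln uhdm wqpi
Hunk 2: at line 1 remove [jvj,fpxyb,txqb] add [qhuvq] -> 9 lines: ikg qhuvq clr ftje yqmw jekue wwhln uhdm wqpi
Hunk 3: at line 3 remove [yqmw,jekue,wwhln] add [dlhi] -> 7 lines: ikg qhuvq clr ftje dlhi uhdm wqpi
Hunk 4: at line 1 remove [clr,ftje] add [wqo,kobsz] -> 7 lines: ikg qhuvq wqo kobsz dlhi uhdm wqpi
Hunk 5: at line 2 remove [wqo,kobsz,dlhi] add [gyz,ywx,zluox] -> 7 lines: ikg qhuvq gyz ywx zluox uhdm wqpi
Hunk 6: at line 1 remove [gyz] add [aiyc] -> 7 lines: ikg qhuvq aiyc ywx zluox uhdm wqpi
Hunk 7: at line 1 remove [aiyc] add [wbak,eip,xuohd] -> 9 lines: ikg qhuvq wbak eip xuohd ywx zluox uhdm wqpi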